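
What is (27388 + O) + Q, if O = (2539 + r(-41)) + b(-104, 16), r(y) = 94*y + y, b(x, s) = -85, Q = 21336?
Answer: 47283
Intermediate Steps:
r(y) = 95*y
O = -1441 (O = (2539 + 95*(-41)) - 85 = (2539 - 3895) - 85 = -1356 - 85 = -1441)
(27388 + O) + Q = (27388 - 1441) + 21336 = 25947 + 21336 = 47283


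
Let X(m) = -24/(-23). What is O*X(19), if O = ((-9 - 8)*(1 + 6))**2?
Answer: 339864/23 ≈ 14777.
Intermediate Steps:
X(m) = 24/23 (X(m) = -24*(-1/23) = 24/23)
O = 14161 (O = (-17*7)**2 = (-119)**2 = 14161)
O*X(19) = 14161*(24/23) = 339864/23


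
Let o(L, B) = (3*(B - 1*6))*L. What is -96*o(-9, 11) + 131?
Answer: 13091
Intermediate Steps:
o(L, B) = L*(-18 + 3*B) (o(L, B) = (3*(B - 6))*L = (3*(-6 + B))*L = (-18 + 3*B)*L = L*(-18 + 3*B))
-96*o(-9, 11) + 131 = -288*(-9)*(-6 + 11) + 131 = -288*(-9)*5 + 131 = -96*(-135) + 131 = 12960 + 131 = 13091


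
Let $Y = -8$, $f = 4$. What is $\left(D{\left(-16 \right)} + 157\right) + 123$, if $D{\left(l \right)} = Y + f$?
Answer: $276$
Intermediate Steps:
$D{\left(l \right)} = -4$ ($D{\left(l \right)} = -8 + 4 = -4$)
$\left(D{\left(-16 \right)} + 157\right) + 123 = \left(-4 + 157\right) + 123 = 153 + 123 = 276$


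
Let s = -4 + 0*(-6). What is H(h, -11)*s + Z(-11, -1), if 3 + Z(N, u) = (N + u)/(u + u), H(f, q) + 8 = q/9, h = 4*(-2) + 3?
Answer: 359/9 ≈ 39.889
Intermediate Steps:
h = -5 (h = -8 + 3 = -5)
H(f, q) = -8 + q/9
Z(N, u) = -3 + (N + u)/(2*u) (Z(N, u) = -3 + (N + u)/(u + u) = -3 + (N + u)/((2*u)) = -3 + (N + u)*(1/(2*u)) = -3 + (N + u)/(2*u))
s = -4 (s = -4 + 0 = -4)
H(h, -11)*s + Z(-11, -1) = (-8 + (1/9)*(-11))*(-4) + (1/2)*(-11 - 5*(-1))/(-1) = (-8 - 11/9)*(-4) + (1/2)*(-1)*(-11 + 5) = -83/9*(-4) + (1/2)*(-1)*(-6) = 332/9 + 3 = 359/9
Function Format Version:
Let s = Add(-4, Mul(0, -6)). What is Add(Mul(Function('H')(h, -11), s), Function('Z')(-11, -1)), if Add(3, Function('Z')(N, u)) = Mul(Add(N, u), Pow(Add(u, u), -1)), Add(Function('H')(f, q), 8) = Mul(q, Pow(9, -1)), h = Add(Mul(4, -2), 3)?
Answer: Rational(359, 9) ≈ 39.889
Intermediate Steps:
h = -5 (h = Add(-8, 3) = -5)
Function('H')(f, q) = Add(-8, Mul(Rational(1, 9), q)) (Function('H')(f, q) = Add(-8, Mul(q, Pow(9, -1))) = Add(-8, Mul(q, Rational(1, 9))) = Add(-8, Mul(Rational(1, 9), q)))
Function('Z')(N, u) = Add(-3, Mul(Rational(1, 2), Pow(u, -1), Add(N, u))) (Function('Z')(N, u) = Add(-3, Mul(Add(N, u), Pow(Add(u, u), -1))) = Add(-3, Mul(Add(N, u), Pow(Mul(2, u), -1))) = Add(-3, Mul(Add(N, u), Mul(Rational(1, 2), Pow(u, -1)))) = Add(-3, Mul(Rational(1, 2), Pow(u, -1), Add(N, u))))
s = -4 (s = Add(-4, 0) = -4)
Add(Mul(Function('H')(h, -11), s), Function('Z')(-11, -1)) = Add(Mul(Add(-8, Mul(Rational(1, 9), -11)), -4), Mul(Rational(1, 2), Pow(-1, -1), Add(-11, Mul(-5, -1)))) = Add(Mul(Add(-8, Rational(-11, 9)), -4), Mul(Rational(1, 2), -1, Add(-11, 5))) = Add(Mul(Rational(-83, 9), -4), Mul(Rational(1, 2), -1, -6)) = Add(Rational(332, 9), 3) = Rational(359, 9)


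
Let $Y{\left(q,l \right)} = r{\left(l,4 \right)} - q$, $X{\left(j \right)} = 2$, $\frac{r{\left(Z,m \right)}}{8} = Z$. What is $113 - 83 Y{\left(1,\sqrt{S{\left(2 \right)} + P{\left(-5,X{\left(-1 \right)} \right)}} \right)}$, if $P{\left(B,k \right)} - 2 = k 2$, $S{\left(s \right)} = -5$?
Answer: $-468$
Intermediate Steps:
$r{\left(Z,m \right)} = 8 Z$
$P{\left(B,k \right)} = 2 + 2 k$ ($P{\left(B,k \right)} = 2 + k 2 = 2 + 2 k$)
$Y{\left(q,l \right)} = - q + 8 l$ ($Y{\left(q,l \right)} = 8 l - q = - q + 8 l$)
$113 - 83 Y{\left(1,\sqrt{S{\left(2 \right)} + P{\left(-5,X{\left(-1 \right)} \right)}} \right)} = 113 - 83 \left(\left(-1\right) 1 + 8 \sqrt{-5 + \left(2 + 2 \cdot 2\right)}\right) = 113 - 83 \left(-1 + 8 \sqrt{-5 + \left(2 + 4\right)}\right) = 113 - 83 \left(-1 + 8 \sqrt{-5 + 6}\right) = 113 - 83 \left(-1 + 8 \sqrt{1}\right) = 113 - 83 \left(-1 + 8 \cdot 1\right) = 113 - 83 \left(-1 + 8\right) = 113 - 581 = -468$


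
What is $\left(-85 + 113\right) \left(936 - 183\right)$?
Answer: $21084$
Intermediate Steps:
$\left(-85 + 113\right) \left(936 - 183\right) = 28 \cdot 753 = 21084$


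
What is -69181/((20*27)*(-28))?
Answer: 9883/2160 ≈ 4.5755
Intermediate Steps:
-69181/((20*27)*(-28)) = -69181/(540*(-28)) = -69181/(-15120) = -69181*(-1/15120) = 9883/2160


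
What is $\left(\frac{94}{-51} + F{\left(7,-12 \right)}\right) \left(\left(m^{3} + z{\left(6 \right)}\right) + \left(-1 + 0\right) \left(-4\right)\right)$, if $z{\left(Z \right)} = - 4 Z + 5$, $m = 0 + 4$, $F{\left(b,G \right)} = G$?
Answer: $- \frac{34594}{51} \approx -678.31$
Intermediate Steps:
$m = 4$
$z{\left(Z \right)} = 5 - 4 Z$
$\left(\frac{94}{-51} + F{\left(7,-12 \right)}\right) \left(\left(m^{3} + z{\left(6 \right)}\right) + \left(-1 + 0\right) \left(-4\right)\right) = \left(\frac{94}{-51} - 12\right) \left(\left(4^{3} + \left(5 - 24\right)\right) + \left(-1 + 0\right) \left(-4\right)\right) = \left(94 \left(- \frac{1}{51}\right) - 12\right) \left(\left(64 + \left(5 - 24\right)\right) - -4\right) = \left(- \frac{94}{51} - 12\right) \left(\left(64 - 19\right) + 4\right) = - \frac{706 \left(45 + 4\right)}{51} = \left(- \frac{706}{51}\right) 49 = - \frac{34594}{51}$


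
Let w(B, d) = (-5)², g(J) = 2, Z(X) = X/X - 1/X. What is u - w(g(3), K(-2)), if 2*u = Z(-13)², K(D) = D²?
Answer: -4127/169 ≈ -24.420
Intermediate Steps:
Z(X) = 1 - 1/X
w(B, d) = 25
u = 98/169 (u = ((-1 - 13)/(-13))²/2 = (-1/13*(-14))²/2 = (14/13)²/2 = (½)*(196/169) = 98/169 ≈ 0.57988)
u - w(g(3), K(-2)) = 98/169 - 1*25 = 98/169 - 25 = -4127/169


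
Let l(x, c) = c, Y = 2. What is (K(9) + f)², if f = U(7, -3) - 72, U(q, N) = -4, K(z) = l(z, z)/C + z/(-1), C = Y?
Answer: 25921/4 ≈ 6480.3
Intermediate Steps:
C = 2
K(z) = -z/2 (K(z) = z/2 + z/(-1) = z*(½) + z*(-1) = z/2 - z = -z/2)
f = -76 (f = -4 - 72 = -76)
(K(9) + f)² = (-½*9 - 76)² = (-9/2 - 76)² = (-161/2)² = 25921/4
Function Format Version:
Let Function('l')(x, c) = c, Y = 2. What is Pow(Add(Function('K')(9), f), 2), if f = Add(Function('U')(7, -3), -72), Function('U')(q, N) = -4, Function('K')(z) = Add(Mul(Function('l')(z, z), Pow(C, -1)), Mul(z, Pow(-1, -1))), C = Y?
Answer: Rational(25921, 4) ≈ 6480.3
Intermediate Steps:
C = 2
Function('K')(z) = Mul(Rational(-1, 2), z) (Function('K')(z) = Add(Mul(z, Pow(2, -1)), Mul(z, Pow(-1, -1))) = Add(Mul(z, Rational(1, 2)), Mul(z, -1)) = Add(Mul(Rational(1, 2), z), Mul(-1, z)) = Mul(Rational(-1, 2), z))
f = -76 (f = Add(-4, -72) = -76)
Pow(Add(Function('K')(9), f), 2) = Pow(Add(Mul(Rational(-1, 2), 9), -76), 2) = Pow(Add(Rational(-9, 2), -76), 2) = Pow(Rational(-161, 2), 2) = Rational(25921, 4)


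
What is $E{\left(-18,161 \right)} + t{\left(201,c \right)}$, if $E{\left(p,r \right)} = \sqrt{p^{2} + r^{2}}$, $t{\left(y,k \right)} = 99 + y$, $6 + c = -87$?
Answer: $300 + \sqrt{26245} \approx 462.0$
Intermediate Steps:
$c = -93$ ($c = -6 - 87 = -93$)
$E{\left(-18,161 \right)} + t{\left(201,c \right)} = \sqrt{\left(-18\right)^{2} + 161^{2}} + \left(99 + 201\right) = \sqrt{324 + 25921} + 300 = \sqrt{26245} + 300 = 300 + \sqrt{26245}$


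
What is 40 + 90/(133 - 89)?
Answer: 925/22 ≈ 42.045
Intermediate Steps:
40 + 90/(133 - 89) = 40 + 90/44 = 40 + (1/44)*90 = 40 + 45/22 = 925/22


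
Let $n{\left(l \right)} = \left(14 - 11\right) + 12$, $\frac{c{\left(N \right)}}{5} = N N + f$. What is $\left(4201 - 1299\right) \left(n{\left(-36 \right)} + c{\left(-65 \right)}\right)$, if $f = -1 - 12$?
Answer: $61159650$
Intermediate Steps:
$f = -13$ ($f = -1 - 12 = -13$)
$c{\left(N \right)} = -65 + 5 N^{2}$ ($c{\left(N \right)} = 5 \left(N N - 13\right) = 5 \left(N^{2} - 13\right) = 5 \left(-13 + N^{2}\right) = -65 + 5 N^{2}$)
$n{\left(l \right)} = 15$ ($n{\left(l \right)} = \left(14 - 11\right) + 12 = 3 + 12 = 15$)
$\left(4201 - 1299\right) \left(n{\left(-36 \right)} + c{\left(-65 \right)}\right) = \left(4201 - 1299\right) \left(15 - \left(65 - 5 \left(-65\right)^{2}\right)\right) = 2902 \left(15 + \left(-65 + 5 \cdot 4225\right)\right) = 2902 \left(15 + \left(-65 + 21125\right)\right) = 2902 \left(15 + 21060\right) = 2902 \cdot 21075 = 61159650$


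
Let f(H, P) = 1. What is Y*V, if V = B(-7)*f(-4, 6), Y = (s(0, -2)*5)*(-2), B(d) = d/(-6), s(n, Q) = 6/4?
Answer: -35/2 ≈ -17.500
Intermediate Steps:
s(n, Q) = 3/2 (s(n, Q) = 6*(1/4) = 3/2)
B(d) = -d/6 (B(d) = d*(-1/6) = -d/6)
Y = -15 (Y = ((3/2)*5)*(-2) = (15/2)*(-2) = -15)
V = 7/6 (V = -1/6*(-7)*1 = (7/6)*1 = 7/6 ≈ 1.1667)
Y*V = -15*7/6 = -35/2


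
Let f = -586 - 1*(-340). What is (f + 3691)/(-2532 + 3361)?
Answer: 3445/829 ≈ 4.1556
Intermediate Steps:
f = -246 (f = -586 + 340 = -246)
(f + 3691)/(-2532 + 3361) = (-246 + 3691)/(-2532 + 3361) = 3445/829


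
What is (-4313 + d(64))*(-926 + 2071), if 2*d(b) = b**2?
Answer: -2593425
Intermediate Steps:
d(b) = b**2/2
(-4313 + d(64))*(-926 + 2071) = (-4313 + (1/2)*64**2)*(-926 + 2071) = (-4313 + (1/2)*4096)*1145 = (-4313 + 2048)*1145 = -2265*1145 = -2593425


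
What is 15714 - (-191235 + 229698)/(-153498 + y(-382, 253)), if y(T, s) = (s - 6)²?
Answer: 1453410609/92489 ≈ 15714.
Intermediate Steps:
y(T, s) = (-6 + s)²
15714 - (-191235 + 229698)/(-153498 + y(-382, 253)) = 15714 - (-191235 + 229698)/(-153498 + (-6 + 253)²) = 15714 - 38463/(-153498 + 247²) = 15714 - 38463/(-153498 + 61009) = 15714 - 38463/(-92489) = 15714 - 38463*(-1)/92489 = 15714 - 1*(-38463/92489) = 15714 + 38463/92489 = 1453410609/92489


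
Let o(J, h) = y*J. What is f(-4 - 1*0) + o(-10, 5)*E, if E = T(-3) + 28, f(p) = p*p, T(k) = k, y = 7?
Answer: -1734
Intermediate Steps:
o(J, h) = 7*J
f(p) = p**2
E = 25 (E = -3 + 28 = 25)
f(-4 - 1*0) + o(-10, 5)*E = (-4 - 1*0)**2 + (7*(-10))*25 = (-4 + 0)**2 - 70*25 = (-4)**2 - 1750 = 16 - 1750 = -1734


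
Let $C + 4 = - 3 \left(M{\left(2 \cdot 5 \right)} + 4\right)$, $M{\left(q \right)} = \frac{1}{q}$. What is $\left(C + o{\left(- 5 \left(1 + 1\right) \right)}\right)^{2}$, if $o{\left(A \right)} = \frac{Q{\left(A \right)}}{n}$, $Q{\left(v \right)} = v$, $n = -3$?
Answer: $\frac{151321}{900} \approx 168.13$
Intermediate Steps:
$C = - \frac{163}{10}$ ($C = -4 - 3 \left(\frac{1}{2 \cdot 5} + 4\right) = -4 - 3 \left(\frac{1}{10} + 4\right) = -4 - \frac{123}{10} = - \frac{163}{10} \approx -16.3$)
$o{\left(A \right)} = - \frac{A}{3}$ ($o{\left(A \right)} = \frac{A}{-3} = A \left(- \frac{1}{3}\right) = - \frac{A}{3}$)
$\left(C + o{\left(- 5 \left(1 + 1\right) \right)}\right)^{2} = \left(- \frac{163}{10} - \frac{\left(-5\right) \left(1 + 1\right)}{3}\right)^{2} = \left(- \frac{163}{10} - \frac{\left(-5\right) 2}{3}\right)^{2} = \left(- \frac{163}{10} - - \frac{10}{3}\right)^{2} = \left(- \frac{163}{10} + \frac{10}{3}\right)^{2} = \left(- \frac{389}{30}\right)^{2} = \frac{151321}{900}$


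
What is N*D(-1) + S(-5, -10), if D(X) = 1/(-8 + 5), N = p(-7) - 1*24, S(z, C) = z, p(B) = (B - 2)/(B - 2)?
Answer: 8/3 ≈ 2.6667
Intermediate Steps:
p(B) = 1 (p(B) = (-2 + B)/(-2 + B) = 1)
N = -23 (N = 1 - 1*24 = 1 - 24 = -23)
D(X) = -1/3 (D(X) = 1/(-3) = -1/3)
N*D(-1) + S(-5, -10) = -23*(-1/3) - 5 = 23/3 - 5 = 8/3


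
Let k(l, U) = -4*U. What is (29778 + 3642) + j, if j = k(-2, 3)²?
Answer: 33564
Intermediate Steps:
j = 144 (j = (-4*3)² = (-12)² = 144)
(29778 + 3642) + j = (29778 + 3642) + 144 = 33420 + 144 = 33564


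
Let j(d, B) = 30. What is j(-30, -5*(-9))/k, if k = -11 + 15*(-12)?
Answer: -30/191 ≈ -0.15707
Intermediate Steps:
k = -191 (k = -11 - 180 = -191)
j(-30, -5*(-9))/k = 30/(-191) = 30*(-1/191) = -30/191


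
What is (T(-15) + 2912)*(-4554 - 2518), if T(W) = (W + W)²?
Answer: -26958464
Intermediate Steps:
T(W) = 4*W² (T(W) = (2*W)² = 4*W²)
(T(-15) + 2912)*(-4554 - 2518) = (4*(-15)² + 2912)*(-4554 - 2518) = (4*225 + 2912)*(-7072) = (900 + 2912)*(-7072) = 3812*(-7072) = -26958464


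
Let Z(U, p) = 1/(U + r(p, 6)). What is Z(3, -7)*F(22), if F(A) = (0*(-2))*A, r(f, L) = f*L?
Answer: 0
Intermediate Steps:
r(f, L) = L*f
F(A) = 0 (F(A) = 0*A = 0)
Z(U, p) = 1/(U + 6*p)
Z(3, -7)*F(22) = 0/(3 + 6*(-7)) = 0/(3 - 42) = 0/(-39) = -1/39*0 = 0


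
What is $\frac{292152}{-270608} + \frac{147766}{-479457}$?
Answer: $- \frac{22507622899}{16218112482} \approx -1.3878$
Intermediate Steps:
$\frac{292152}{-270608} + \frac{147766}{-479457} = 292152 \left(- \frac{1}{270608}\right) + 147766 \left(- \frac{1}{479457}\right) = - \frac{36519}{33826} - \frac{147766}{479457} = - \frac{22507622899}{16218112482}$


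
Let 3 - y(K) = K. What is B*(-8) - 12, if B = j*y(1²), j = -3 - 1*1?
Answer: 52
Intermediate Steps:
y(K) = 3 - K
j = -4 (j = -3 - 1 = -4)
B = -8 (B = -4*(3 - 1*1²) = -4*(3 - 1*1) = -4*(3 - 1) = -4*2 = -8)
B*(-8) - 12 = -8*(-8) - 12 = 64 - 12 = 52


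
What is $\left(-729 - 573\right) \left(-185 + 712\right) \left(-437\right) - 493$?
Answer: $299848805$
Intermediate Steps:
$\left(-729 - 573\right) \left(-185 + 712\right) \left(-437\right) - 493 = \left(-1302\right) 527 \left(-437\right) - 493 = \left(-686154\right) \left(-437\right) - 493 = 299849298 - 493 = 299848805$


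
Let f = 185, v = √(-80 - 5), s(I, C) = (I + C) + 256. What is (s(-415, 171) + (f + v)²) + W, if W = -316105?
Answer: -281953 + 370*I*√85 ≈ -2.8195e+5 + 3411.2*I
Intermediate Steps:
s(I, C) = 256 + C + I (s(I, C) = (C + I) + 256 = 256 + C + I)
v = I*√85 (v = √(-85) = I*√85 ≈ 9.2195*I)
(s(-415, 171) + (f + v)²) + W = ((256 + 171 - 415) + (185 + I*√85)²) - 316105 = (12 + (185 + I*√85)²) - 316105 = -316093 + (185 + I*√85)²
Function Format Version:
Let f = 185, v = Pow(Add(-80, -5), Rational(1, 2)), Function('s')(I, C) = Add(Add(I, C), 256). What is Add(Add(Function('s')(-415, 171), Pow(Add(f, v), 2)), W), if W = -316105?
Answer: Add(-281953, Mul(370, I, Pow(85, Rational(1, 2)))) ≈ Add(-2.8195e+5, Mul(3411.2, I))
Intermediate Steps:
Function('s')(I, C) = Add(256, C, I) (Function('s')(I, C) = Add(Add(C, I), 256) = Add(256, C, I))
v = Mul(I, Pow(85, Rational(1, 2))) (v = Pow(-85, Rational(1, 2)) = Mul(I, Pow(85, Rational(1, 2))) ≈ Mul(9.2195, I))
Add(Add(Function('s')(-415, 171), Pow(Add(f, v), 2)), W) = Add(Add(Add(256, 171, -415), Pow(Add(185, Mul(I, Pow(85, Rational(1, 2)))), 2)), -316105) = Add(Add(12, Pow(Add(185, Mul(I, Pow(85, Rational(1, 2)))), 2)), -316105) = Add(-316093, Pow(Add(185, Mul(I, Pow(85, Rational(1, 2)))), 2))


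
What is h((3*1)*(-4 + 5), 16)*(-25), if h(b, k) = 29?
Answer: -725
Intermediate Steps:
h((3*1)*(-4 + 5), 16)*(-25) = 29*(-25) = -725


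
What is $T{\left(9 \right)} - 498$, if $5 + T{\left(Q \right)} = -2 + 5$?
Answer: $-500$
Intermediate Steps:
$T{\left(Q \right)} = -2$ ($T{\left(Q \right)} = -5 + \left(-2 + 5\right) = -5 + 3 = -2$)
$T{\left(9 \right)} - 498 = -2 - 498 = -500$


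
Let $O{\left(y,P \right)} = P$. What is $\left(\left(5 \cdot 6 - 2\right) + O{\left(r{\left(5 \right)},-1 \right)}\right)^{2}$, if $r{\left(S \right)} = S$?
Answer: $729$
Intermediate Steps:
$\left(\left(5 \cdot 6 - 2\right) + O{\left(r{\left(5 \right)},-1 \right)}\right)^{2} = \left(\left(5 \cdot 6 - 2\right) - 1\right)^{2} = \left(\left(30 - 2\right) - 1\right)^{2} = \left(28 - 1\right)^{2} = 27^{2} = 729$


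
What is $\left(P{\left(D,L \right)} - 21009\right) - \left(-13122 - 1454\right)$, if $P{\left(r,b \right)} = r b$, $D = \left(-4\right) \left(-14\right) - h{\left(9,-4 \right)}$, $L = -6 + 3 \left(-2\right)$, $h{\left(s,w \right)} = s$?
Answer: $-6997$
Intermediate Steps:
$L = -12$ ($L = -6 - 6 = -12$)
$D = 47$ ($D = \left(-4\right) \left(-14\right) - 9 = 56 - 9 = 47$)
$P{\left(r,b \right)} = b r$
$\left(P{\left(D,L \right)} - 21009\right) - \left(-13122 - 1454\right) = \left(\left(-12\right) 47 - 21009\right) - \left(-13122 - 1454\right) = \left(-564 - 21009\right) - \left(-13122 - 1454\right) = -21573 - -14576 = -21573 + 14576 = -6997$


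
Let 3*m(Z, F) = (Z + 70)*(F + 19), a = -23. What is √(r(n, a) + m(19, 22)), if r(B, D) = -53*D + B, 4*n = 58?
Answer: √88194/6 ≈ 49.496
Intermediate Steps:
m(Z, F) = (19 + F)*(70 + Z)/3 (m(Z, F) = ((Z + 70)*(F + 19))/3 = ((70 + Z)*(19 + F))/3 = ((19 + F)*(70 + Z))/3 = (19 + F)*(70 + Z)/3)
n = 29/2 (n = (¼)*58 = 29/2 ≈ 14.500)
r(B, D) = B - 53*D
√(r(n, a) + m(19, 22)) = √((29/2 - 53*(-23)) + (1330/3 + (19/3)*19 + (70/3)*22 + (⅓)*22*19)) = √((29/2 + 1219) + (1330/3 + 361/3 + 1540/3 + 418/3)) = √(2467/2 + 3649/3) = √(14699/6) = √88194/6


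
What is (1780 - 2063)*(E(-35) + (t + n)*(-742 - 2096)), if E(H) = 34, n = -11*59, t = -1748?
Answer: -1925169760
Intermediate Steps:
n = -649
(1780 - 2063)*(E(-35) + (t + n)*(-742 - 2096)) = (1780 - 2063)*(34 + (-1748 - 649)*(-742 - 2096)) = -283*(34 - 2397*(-2838)) = -283*(34 + 6802686) = -283*6802720 = -1925169760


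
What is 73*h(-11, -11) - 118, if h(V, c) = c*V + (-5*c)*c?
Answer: -35450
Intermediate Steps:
h(V, c) = -5*c**2 + V*c (h(V, c) = V*c - 5*c**2 = -5*c**2 + V*c)
73*h(-11, -11) - 118 = 73*(-11*(-11 - 5*(-11))) - 118 = 73*(-11*(-11 + 55)) - 118 = 73*(-11*44) - 118 = 73*(-484) - 118 = -35332 - 118 = -35450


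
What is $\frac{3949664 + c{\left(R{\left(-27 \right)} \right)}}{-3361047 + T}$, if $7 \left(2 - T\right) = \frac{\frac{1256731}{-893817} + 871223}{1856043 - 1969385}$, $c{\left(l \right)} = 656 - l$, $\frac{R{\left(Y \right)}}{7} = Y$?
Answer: $- \frac{1400749842105476541}{1191740536448263475} \approx -1.1754$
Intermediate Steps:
$R{\left(Y \right)} = 7 Y$
$T = \frac{1098505380628}{354574522449}$ ($T = 2 - \frac{\left(\frac{1256731}{-893817} + 871223\right) \frac{1}{1856043 - 1969385}}{7} = 2 - \frac{\left(1256731 \left(- \frac{1}{893817}\right) + 871223\right) \frac{1}{-113342}}{7} = 2 - \frac{\left(- \frac{1256731}{893817} + 871223\right) \left(- \frac{1}{113342}\right)}{7} = 2 - \frac{\frac{778712671460}{893817} \left(- \frac{1}{113342}\right)}{7} = 2 - - \frac{389356335730}{354574522449} = 2 + \frac{389356335730}{354574522449} = \frac{1098505380628}{354574522449} \approx 3.0981$)
$\frac{3949664 + c{\left(R{\left(-27 \right)} \right)}}{-3361047 + T} = \frac{3949664 + \left(656 - 7 \left(-27\right)\right)}{-3361047 + \frac{1098505380628}{354574522449}} = \frac{3949664 + \left(656 - -189\right)}{- \frac{1191740536448263475}{354574522449}} = \left(3949664 + \left(656 + 189\right)\right) \left(- \frac{354574522449}{1191740536448263475}\right) = \left(3949664 + 845\right) \left(- \frac{354574522449}{1191740536448263475}\right) = 3950509 \left(- \frac{354574522449}{1191740536448263475}\right) = - \frac{1400749842105476541}{1191740536448263475}$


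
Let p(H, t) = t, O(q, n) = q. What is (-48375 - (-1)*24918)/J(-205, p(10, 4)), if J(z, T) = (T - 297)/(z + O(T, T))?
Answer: -4714857/293 ≈ -16092.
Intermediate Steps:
J(z, T) = (-297 + T)/(T + z) (J(z, T) = (T - 297)/(z + T) = (-297 + T)/(T + z))
(-48375 - (-1)*24918)/J(-205, p(10, 4)) = (-48375 - (-1)*24918)/(((-297 + 4)/(4 - 205))) = (-48375 - 1*(-24918))/((-293/(-201))) = (-48375 + 24918)/((-1/201*(-293))) = -23457/293/201 = -23457*201/293 = -4714857/293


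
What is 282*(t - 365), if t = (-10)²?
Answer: -74730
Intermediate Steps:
t = 100
282*(t - 365) = 282*(100 - 365) = 282*(-265) = -74730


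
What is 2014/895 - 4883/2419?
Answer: 501581/2165005 ≈ 0.23168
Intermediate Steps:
2014/895 - 4883/2419 = 501581/2165005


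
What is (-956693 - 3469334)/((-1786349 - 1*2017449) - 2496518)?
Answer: 4426027/6300316 ≈ 0.70251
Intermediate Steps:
(-956693 - 3469334)/((-1786349 - 1*2017449) - 2496518) = -4426027/((-1786349 - 2017449) - 2496518) = -4426027/(-3803798 - 2496518) = -4426027/(-6300316) = -4426027*(-1/6300316) = 4426027/6300316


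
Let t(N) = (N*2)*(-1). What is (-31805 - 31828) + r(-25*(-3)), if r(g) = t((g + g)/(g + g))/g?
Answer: -4772477/75 ≈ -63633.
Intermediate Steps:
t(N) = -2*N (t(N) = (2*N)*(-1) = -2*N)
r(g) = -2/g (r(g) = (-2*(g + g)/(g + g))/g = (-2*2*g/(2*g))/g = (-2*2*g*1/(2*g))/g = (-2*1)/g = -2/g)
(-31805 - 31828) + r(-25*(-3)) = (-31805 - 31828) - 2/((-25*(-3))) = -63633 - 2/75 = -4772477/75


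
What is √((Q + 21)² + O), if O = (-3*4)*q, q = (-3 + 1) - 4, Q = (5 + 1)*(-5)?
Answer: 3*√17 ≈ 12.369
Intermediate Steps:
Q = -30 (Q = 6*(-5) = -30)
q = -6 (q = -2 - 4 = -6)
O = 72 (O = -3*4*(-6) = -12*(-6) = 72)
√((Q + 21)² + O) = √((-30 + 21)² + 72) = √((-9)² + 72) = √(81 + 72) = √153 = 3*√17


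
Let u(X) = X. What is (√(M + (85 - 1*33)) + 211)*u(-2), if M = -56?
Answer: -422 - 4*I ≈ -422.0 - 4.0*I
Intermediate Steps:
(√(M + (85 - 1*33)) + 211)*u(-2) = (√(-56 + (85 - 1*33)) + 211)*(-2) = (√(-56 + (85 - 33)) + 211)*(-2) = (√(-56 + 52) + 211)*(-2) = (√(-4) + 211)*(-2) = (2*I + 211)*(-2) = (211 + 2*I)*(-2) = -422 - 4*I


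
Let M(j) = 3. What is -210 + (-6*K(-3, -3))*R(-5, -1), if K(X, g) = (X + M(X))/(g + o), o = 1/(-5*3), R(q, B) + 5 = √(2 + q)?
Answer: -210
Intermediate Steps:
R(q, B) = -5 + √(2 + q)
o = -1/15 (o = 1/(-15) = -1/15 ≈ -0.066667)
K(X, g) = (3 + X)/(-1/15 + g) (K(X, g) = (X + 3)/(g - 1/15) = (3 + X)/(-1/15 + g))
-210 + (-6*K(-3, -3))*R(-5, -1) = -210 + (-90*(3 - 3)/(-1 + 15*(-3)))*(-5 + √(2 - 5)) = -210 + (-90*0/(-1 - 45))*(-5 + √(-3)) = -210 + (-90*0/(-46))*(-5 + I*√3) = -210 + (-90*(-1)*0/46)*(-5 + I*√3) = -210 + (-6*0)*(-5 + I*√3) = -210 + 0*(-5 + I*√3) = -210 + 0 = -210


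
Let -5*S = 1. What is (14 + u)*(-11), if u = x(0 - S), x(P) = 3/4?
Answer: -649/4 ≈ -162.25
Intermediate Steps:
S = -1/5 (S = -1/5*1 = -1/5 ≈ -0.20000)
x(P) = 3/4 (x(P) = 3*(1/4) = 3/4)
u = 3/4 ≈ 0.75000
(14 + u)*(-11) = (14 + 3/4)*(-11) = (59/4)*(-11) = -649/4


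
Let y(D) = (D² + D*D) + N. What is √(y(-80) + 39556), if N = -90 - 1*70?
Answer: 2*√13049 ≈ 228.46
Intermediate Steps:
N = -160 (N = -90 - 70 = -160)
y(D) = -160 + 2*D² (y(D) = (D² + D*D) - 160 = (D² + D²) - 160 = 2*D² - 160 = -160 + 2*D²)
√(y(-80) + 39556) = √((-160 + 2*(-80)²) + 39556) = √((-160 + 2*6400) + 39556) = √((-160 + 12800) + 39556) = √(12640 + 39556) = √52196 = 2*√13049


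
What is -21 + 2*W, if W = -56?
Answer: -133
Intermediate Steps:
-21 + 2*W = -21 + 2*(-56) = -21 - 112 = -133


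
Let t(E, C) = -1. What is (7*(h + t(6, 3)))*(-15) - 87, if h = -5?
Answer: 543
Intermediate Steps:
(7*(h + t(6, 3)))*(-15) - 87 = (7*(-5 - 1))*(-15) - 87 = (7*(-6))*(-15) - 87 = -42*(-15) - 87 = 630 - 87 = 543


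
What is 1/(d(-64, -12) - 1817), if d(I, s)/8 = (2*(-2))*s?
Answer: -1/1433 ≈ -0.00069784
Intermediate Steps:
d(I, s) = -32*s (d(I, s) = 8*((2*(-2))*s) = 8*(-4*s) = -32*s)
1/(d(-64, -12) - 1817) = 1/(-32*(-12) - 1817) = 1/(384 - 1817) = 1/(-1433) = -1/1433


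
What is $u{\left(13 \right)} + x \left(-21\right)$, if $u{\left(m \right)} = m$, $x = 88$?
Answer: $-1835$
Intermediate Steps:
$u{\left(13 \right)} + x \left(-21\right) = 13 + 88 \left(-21\right) = 13 - 1848 = -1835$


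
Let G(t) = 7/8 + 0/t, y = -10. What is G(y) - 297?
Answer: -2369/8 ≈ -296.13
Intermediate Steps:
G(t) = 7/8 (G(t) = 7*(⅛) + 0 = 7/8 + 0 = 7/8)
G(y) - 297 = 7/8 - 297 = -2369/8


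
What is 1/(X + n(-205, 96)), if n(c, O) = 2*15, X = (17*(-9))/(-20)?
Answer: 20/753 ≈ 0.026560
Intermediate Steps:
X = 153/20 (X = -153*(-1/20) = 153/20 ≈ 7.6500)
n(c, O) = 30
1/(X + n(-205, 96)) = 1/(153/20 + 30) = 1/(753/20) = 20/753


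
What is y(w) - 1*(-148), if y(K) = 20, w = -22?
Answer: 168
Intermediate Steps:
y(w) - 1*(-148) = 20 - 1*(-148) = 20 + 148 = 168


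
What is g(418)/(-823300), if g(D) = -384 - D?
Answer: 401/411650 ≈ 0.00097413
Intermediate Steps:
g(418)/(-823300) = (-384 - 1*418)/(-823300) = (-384 - 418)*(-1/823300) = -802*(-1/823300) = 401/411650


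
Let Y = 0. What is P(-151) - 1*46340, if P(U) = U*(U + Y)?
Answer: -23539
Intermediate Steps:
P(U) = U**2 (P(U) = U*(U + 0) = U*U = U**2)
P(-151) - 1*46340 = (-151)**2 - 1*46340 = 22801 - 46340 = -23539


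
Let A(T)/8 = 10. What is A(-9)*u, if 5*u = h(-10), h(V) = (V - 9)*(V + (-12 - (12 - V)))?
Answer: 13376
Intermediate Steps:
A(T) = 80 (A(T) = 8*10 = 80)
h(V) = (-24 + 2*V)*(-9 + V) (h(V) = (-9 + V)*(V + (-12 + (-12 + V))) = (-9 + V)*(V + (-24 + V)) = (-9 + V)*(-24 + 2*V) = (-24 + 2*V)*(-9 + V))
u = 836/5 (u = (216 - 42*(-10) + 2*(-10)²)/5 = (216 + 420 + 2*100)/5 = (216 + 420 + 200)/5 = (⅕)*836 = 836/5 ≈ 167.20)
A(-9)*u = 80*(836/5) = 13376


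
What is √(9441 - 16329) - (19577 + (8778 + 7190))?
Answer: -35545 + 2*I*√1722 ≈ -35545.0 + 82.994*I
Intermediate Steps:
√(9441 - 16329) - (19577 + (8778 + 7190)) = √(-6888) - (19577 + 15968) = 2*I*√1722 - 1*35545 = 2*I*√1722 - 35545 = -35545 + 2*I*√1722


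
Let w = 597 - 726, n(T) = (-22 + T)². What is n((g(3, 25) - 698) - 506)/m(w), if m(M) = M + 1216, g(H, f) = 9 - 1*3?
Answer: 1488400/1087 ≈ 1369.3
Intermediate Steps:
g(H, f) = 6 (g(H, f) = 9 - 3 = 6)
w = -129
m(M) = 1216 + M
n((g(3, 25) - 698) - 506)/m(w) = (-22 + ((6 - 698) - 506))²/(1216 - 129) = (-22 + (-692 - 506))²/1087 = (-22 - 1198)²*(1/1087) = (-1220)²*(1/1087) = 1488400*(1/1087) = 1488400/1087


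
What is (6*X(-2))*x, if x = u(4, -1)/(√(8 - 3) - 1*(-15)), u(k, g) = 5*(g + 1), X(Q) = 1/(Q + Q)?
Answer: 0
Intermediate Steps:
X(Q) = 1/(2*Q)
u(k, g) = 5 + 5*g (u(k, g) = 5*(1 + g) = 5 + 5*g)
x = 0 (x = (5 + 5*(-1))/(√(8 - 3) - 1*(-15)) = (5 - 5)/(√5 + 15) = 0/(15 + √5) = 0)
(6*X(-2))*x = (6*((½)/(-2)))*0 = (6*((½)*(-½)))*0 = (6*(-¼))*0 = -3/2*0 = 0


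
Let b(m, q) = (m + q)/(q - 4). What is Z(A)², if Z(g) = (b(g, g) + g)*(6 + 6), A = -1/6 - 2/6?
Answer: 100/9 ≈ 11.111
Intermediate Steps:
b(m, q) = (m + q)/(-4 + q)
A = -½ (A = -1*⅙ - 2*⅙ = -⅙ - ⅓ = -½ ≈ -0.50000)
Z(g) = 12*g + 24*g/(-4 + g) (Z(g) = ((g + g)/(-4 + g) + g)*(6 + 6) = ((2*g)/(-4 + g) + g)*12 = (2*g/(-4 + g) + g)*12 = (g + 2*g/(-4 + g))*12 = 12*g + 24*g/(-4 + g))
Z(A)² = (12*(-½)*(-2 - ½)/(-4 - ½))² = (12*(-½)*(-5/2)/(-9/2))² = (12*(-½)*(-2/9)*(-5/2))² = (-10/3)² = 100/9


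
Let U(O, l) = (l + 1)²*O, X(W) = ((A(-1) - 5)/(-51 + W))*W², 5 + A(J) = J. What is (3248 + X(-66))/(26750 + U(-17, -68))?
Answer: -47548/644319 ≈ -0.073796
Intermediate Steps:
A(J) = -5 + J
X(W) = -11*W²/(-51 + W) (X(W) = (((-5 - 1) - 5)/(-51 + W))*W² = ((-6 - 5)/(-51 + W))*W² = (-11/(-51 + W))*W² = -11*W²/(-51 + W))
U(O, l) = O*(1 + l)² (U(O, l) = (1 + l)²*O = O*(1 + l)²)
(3248 + X(-66))/(26750 + U(-17, -68)) = (3248 - 11*(-66)²/(-51 - 66))/(26750 - 17*(1 - 68)²) = (3248 - 11*4356/(-117))/(26750 - 17*(-67)²) = (3248 - 11*4356*(-1/117))/(26750 - 17*4489) = (3248 + 5324/13)/(26750 - 76313) = (47548/13)/(-49563) = (47548/13)*(-1/49563) = -47548/644319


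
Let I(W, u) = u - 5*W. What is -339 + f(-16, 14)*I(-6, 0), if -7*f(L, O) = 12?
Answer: -2733/7 ≈ -390.43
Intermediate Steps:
f(L, O) = -12/7 (f(L, O) = -⅐*12 = -12/7)
-339 + f(-16, 14)*I(-6, 0) = -339 - 12*(0 - 5*(-6))/7 = -339 - 12*(0 + 30)/7 = -339 - 12/7*30 = -339 - 360/7 = -2733/7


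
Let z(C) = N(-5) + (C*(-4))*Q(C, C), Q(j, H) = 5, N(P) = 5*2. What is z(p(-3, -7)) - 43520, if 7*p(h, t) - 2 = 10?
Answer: -304810/7 ≈ -43544.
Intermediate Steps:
N(P) = 10
p(h, t) = 12/7 (p(h, t) = 2/7 + (⅐)*10 = 2/7 + 10/7 = 12/7)
z(C) = 10 - 20*C (z(C) = 10 + (C*(-4))*5 = 10 - 4*C*5 = 10 - 20*C)
z(p(-3, -7)) - 43520 = (10 - 20*12/7) - 43520 = (10 - 240/7) - 43520 = -170/7 - 43520 = -304810/7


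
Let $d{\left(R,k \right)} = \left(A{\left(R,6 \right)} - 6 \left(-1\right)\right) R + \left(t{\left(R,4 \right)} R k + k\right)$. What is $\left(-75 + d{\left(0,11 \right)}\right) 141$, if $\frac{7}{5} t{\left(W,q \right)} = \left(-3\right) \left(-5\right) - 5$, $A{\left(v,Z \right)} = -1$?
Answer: $-9024$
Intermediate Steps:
$t{\left(W,q \right)} = \frac{50}{7}$ ($t{\left(W,q \right)} = \frac{5 \left(\left(-3\right) \left(-5\right) - 5\right)}{7} = \frac{5 \left(15 - 5\right)}{7} = \frac{5}{7} \cdot 10 = \frac{50}{7}$)
$d{\left(R,k \right)} = k + 5 R + \frac{50 R k}{7}$ ($d{\left(R,k \right)} = \left(-1 - 6 \left(-1\right)\right) R + \left(\frac{50 R}{7} k + k\right) = \left(-1 - -6\right) R + \left(\frac{50 R k}{7} + k\right) = \left(-1 + 6\right) R + \left(k + \frac{50 R k}{7}\right) = 5 R + \left(k + \frac{50 R k}{7}\right) = k + 5 R + \frac{50 R k}{7}$)
$\left(-75 + d{\left(0,11 \right)}\right) 141 = \left(-75 + \left(11 + 5 \cdot 0 + \frac{50}{7} \cdot 0 \cdot 11\right)\right) 141 = \left(-75 + \left(11 + 0 + 0\right)\right) 141 = \left(-75 + 11\right) 141 = \left(-64\right) 141 = -9024$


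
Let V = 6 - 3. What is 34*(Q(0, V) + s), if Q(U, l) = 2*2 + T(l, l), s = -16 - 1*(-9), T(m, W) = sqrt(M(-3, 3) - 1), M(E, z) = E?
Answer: -102 + 68*I ≈ -102.0 + 68.0*I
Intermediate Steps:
V = 3
T(m, W) = 2*I (T(m, W) = sqrt(-3 - 1) = sqrt(-4) = 2*I)
s = -7 (s = -16 + 9 = -7)
Q(U, l) = 4 + 2*I (Q(U, l) = 2*2 + 2*I = 4 + 2*I)
34*(Q(0, V) + s) = 34*((4 + 2*I) - 7) = 34*(-3 + 2*I) = -102 + 68*I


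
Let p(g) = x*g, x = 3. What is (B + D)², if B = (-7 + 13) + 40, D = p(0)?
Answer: 2116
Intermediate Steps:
p(g) = 3*g
D = 0 (D = 3*0 = 0)
B = 46 (B = 6 + 40 = 46)
(B + D)² = (46 + 0)² = 46² = 2116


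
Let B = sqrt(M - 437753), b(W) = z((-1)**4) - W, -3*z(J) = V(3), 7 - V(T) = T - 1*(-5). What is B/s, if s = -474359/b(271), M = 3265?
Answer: 1624*I*sqrt(108622)/1423077 ≈ 0.37611*I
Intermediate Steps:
V(T) = 2 - T (V(T) = 7 - (T - 1*(-5)) = 7 - (T + 5) = 7 - (5 + T) = 7 + (-5 - T) = 2 - T)
z(J) = 1/3 (z(J) = -(2 - 1*3)/3 = -(2 - 3)/3 = -1/3*(-1) = 1/3)
b(W) = 1/3 - W
s = 1423077/812 (s = -474359/(1/3 - 1*271) = -474359/(1/3 - 271) = -474359/(-812/3) = -474359*(-3/812) = 1423077/812 ≈ 1752.6)
B = 2*I*sqrt(108622) (B = sqrt(3265 - 437753) = sqrt(-434488) = 2*I*sqrt(108622) ≈ 659.16*I)
B/s = (2*I*sqrt(108622))/(1423077/812) = (2*I*sqrt(108622))*(812/1423077) = 1624*I*sqrt(108622)/1423077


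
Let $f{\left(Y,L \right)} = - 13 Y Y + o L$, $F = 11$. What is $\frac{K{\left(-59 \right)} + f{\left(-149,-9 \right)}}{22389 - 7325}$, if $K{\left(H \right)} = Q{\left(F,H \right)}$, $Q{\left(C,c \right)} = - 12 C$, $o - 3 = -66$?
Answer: $- \frac{144089}{7532} \approx -19.13$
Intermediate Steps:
$o = -63$ ($o = 3 - 66 = -63$)
$f{\left(Y,L \right)} = - 63 L - 13 Y^{2}$ ($f{\left(Y,L \right)} = - 13 Y Y - 63 L = - 13 Y^{2} - 63 L = - 63 L - 13 Y^{2}$)
$K{\left(H \right)} = -132$ ($K{\left(H \right)} = \left(-12\right) 11 = -132$)
$\frac{K{\left(-59 \right)} + f{\left(-149,-9 \right)}}{22389 - 7325} = \frac{-132 - \left(-567 + 13 \left(-149\right)^{2}\right)}{22389 - 7325} = \frac{-132 + \left(567 - 288613\right)}{15064} = \left(-132 + \left(567 - 288613\right)\right) \frac{1}{15064} = \left(-132 - 288046\right) \frac{1}{15064} = \left(-288178\right) \frac{1}{15064} = - \frac{144089}{7532}$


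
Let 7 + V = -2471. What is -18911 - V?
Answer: -16433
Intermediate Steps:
V = -2478 (V = -7 - 2471 = -2478)
-18911 - V = -18911 - 1*(-2478) = -18911 + 2478 = -16433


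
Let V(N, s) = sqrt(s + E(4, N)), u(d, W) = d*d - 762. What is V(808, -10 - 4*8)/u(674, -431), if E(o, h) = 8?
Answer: I*sqrt(34)/453514 ≈ 1.2857e-5*I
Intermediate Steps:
u(d, W) = -762 + d**2 (u(d, W) = d**2 - 762 = -762 + d**2)
V(N, s) = sqrt(8 + s) (V(N, s) = sqrt(s + 8) = sqrt(8 + s))
V(808, -10 - 4*8)/u(674, -431) = sqrt(8 + (-10 - 4*8))/(-762 + 674**2) = sqrt(8 + (-10 - 32))/(-762 + 454276) = sqrt(8 - 42)/453514 = sqrt(-34)*(1/453514) = (I*sqrt(34))*(1/453514) = I*sqrt(34)/453514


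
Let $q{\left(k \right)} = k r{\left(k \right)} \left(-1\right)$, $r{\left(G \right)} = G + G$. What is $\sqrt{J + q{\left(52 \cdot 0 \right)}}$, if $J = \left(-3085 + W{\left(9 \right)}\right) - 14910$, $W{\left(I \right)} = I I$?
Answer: $13 i \sqrt{106} \approx 133.84 i$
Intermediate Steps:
$r{\left(G \right)} = 2 G$
$q{\left(k \right)} = - 2 k^{2}$ ($q{\left(k \right)} = k 2 k \left(-1\right) = 2 k^{2} \left(-1\right) = - 2 k^{2}$)
$W{\left(I \right)} = I^{2}$
$J = -17914$ ($J = \left(-3085 + 9^{2}\right) - 14910 = \left(-3085 + 81\right) - 14910 = -3004 - 14910 = -17914$)
$\sqrt{J + q{\left(52 \cdot 0 \right)}} = \sqrt{-17914 - 2 \left(52 \cdot 0\right)^{2}} = \sqrt{-17914 - 2 \cdot 0^{2}} = \sqrt{-17914 - 0} = \sqrt{-17914 + 0} = \sqrt{-17914} = 13 i \sqrt{106}$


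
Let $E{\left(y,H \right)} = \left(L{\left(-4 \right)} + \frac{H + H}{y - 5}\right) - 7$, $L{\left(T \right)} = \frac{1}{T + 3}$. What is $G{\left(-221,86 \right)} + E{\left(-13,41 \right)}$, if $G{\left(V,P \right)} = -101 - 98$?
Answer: $- \frac{1904}{9} \approx -211.56$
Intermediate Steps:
$L{\left(T \right)} = \frac{1}{3 + T}$
$E{\left(y,H \right)} = -8 + \frac{2 H}{-5 + y}$ ($E{\left(y,H \right)} = \left(\frac{1}{3 - 4} + \frac{H + H}{y - 5}\right) - 7 = \left(\frac{1}{-1} + \frac{2 H}{-5 + y}\right) - 7 = \left(-1 + \frac{2 H}{-5 + y}\right) - 7 = -8 + \frac{2 H}{-5 + y}$)
$G{\left(V,P \right)} = -199$ ($G{\left(V,P \right)} = -101 - 98 = -199$)
$G{\left(-221,86 \right)} + E{\left(-13,41 \right)} = -199 + \frac{2 \left(20 + 41 - -52\right)}{-5 - 13} = -199 + \frac{2 \left(20 + 41 + 52\right)}{-18} = -199 + 2 \left(- \frac{1}{18}\right) 113 = -199 - \frac{113}{9} = - \frac{1904}{9}$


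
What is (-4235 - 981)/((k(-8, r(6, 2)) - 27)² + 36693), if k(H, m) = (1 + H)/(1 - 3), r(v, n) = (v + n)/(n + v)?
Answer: -20864/148981 ≈ -0.14004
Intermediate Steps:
r(v, n) = 1 (r(v, n) = (n + v)/(n + v) = 1)
k(H, m) = -½ - H/2 (k(H, m) = (1 + H)/(-2) = (1 + H)*(-½) = -½ - H/2)
(-4235 - 981)/((k(-8, r(6, 2)) - 27)² + 36693) = (-4235 - 981)/(((-½ - ½*(-8)) - 27)² + 36693) = -5216/(((-½ + 4) - 27)² + 36693) = -5216/((7/2 - 27)² + 36693) = -5216/((-47/2)² + 36693) = -5216/(2209/4 + 36693) = -5216/148981/4 = -5216*4/148981 = -20864/148981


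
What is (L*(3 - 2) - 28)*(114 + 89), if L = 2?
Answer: -5278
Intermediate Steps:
(L*(3 - 2) - 28)*(114 + 89) = (2*(3 - 2) - 28)*(114 + 89) = (2*1 - 28)*203 = (2 - 28)*203 = -26*203 = -5278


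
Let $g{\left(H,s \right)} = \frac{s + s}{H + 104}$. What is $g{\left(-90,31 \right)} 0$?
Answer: $0$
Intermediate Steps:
$g{\left(H,s \right)} = \frac{2 s}{104 + H}$
$g{\left(-90,31 \right)} 0 = 2 \cdot 31 \frac{1}{104 - 90} \cdot 0 = 2 \cdot 31 \cdot \frac{1}{14} \cdot 0 = \frac{31}{7} \cdot 0 = 0$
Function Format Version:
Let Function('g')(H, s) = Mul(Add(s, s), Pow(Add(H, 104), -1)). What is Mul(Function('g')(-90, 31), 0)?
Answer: 0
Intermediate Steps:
Function('g')(H, s) = Mul(2, s, Pow(Add(104, H), -1)) (Function('g')(H, s) = Mul(Mul(2, s), Pow(Add(104, H), -1)) = Mul(2, s, Pow(Add(104, H), -1)))
Mul(Function('g')(-90, 31), 0) = Mul(Mul(2, 31, Pow(Add(104, -90), -1)), 0) = Mul(Mul(2, 31, Pow(14, -1)), 0) = Mul(Mul(2, 31, Rational(1, 14)), 0) = Mul(Rational(31, 7), 0) = 0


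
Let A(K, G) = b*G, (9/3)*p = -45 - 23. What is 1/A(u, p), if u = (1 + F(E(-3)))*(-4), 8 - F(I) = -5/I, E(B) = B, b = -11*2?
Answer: 3/1496 ≈ 0.0020053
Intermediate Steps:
b = -22
F(I) = 8 + 5/I (F(I) = 8 - (-5)/I = 8 + 5/I)
u = -88/3 (u = (1 + (8 + 5/(-3)))*(-4) = (1 + (8 + 5*(-⅓)))*(-4) = (1 + (8 - 5/3))*(-4) = (1 + 19/3)*(-4) = (22/3)*(-4) = -88/3 ≈ -29.333)
p = -68/3 (p = (-45 - 23)/3 = (⅓)*(-68) = -68/3 ≈ -22.667)
A(K, G) = -22*G
1/A(u, p) = 1/(-22*(-68/3)) = 1/(1496/3) = 3/1496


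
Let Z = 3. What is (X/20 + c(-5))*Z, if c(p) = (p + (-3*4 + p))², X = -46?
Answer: 14451/10 ≈ 1445.1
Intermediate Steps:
c(p) = (-12 + 2*p)² (c(p) = (p + (-12 + p))² = (-12 + 2*p)²)
(X/20 + c(-5))*Z = (-46/20 + 4*(-6 - 5)²)*3 = (-46*1/20 + 4*(-11)²)*3 = (-23/10 + 4*121)*3 = (-23/10 + 484)*3 = (4817/10)*3 = 14451/10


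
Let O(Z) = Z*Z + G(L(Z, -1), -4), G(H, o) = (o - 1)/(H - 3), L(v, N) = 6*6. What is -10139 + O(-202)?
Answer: 1011940/33 ≈ 30665.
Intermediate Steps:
L(v, N) = 36
G(H, o) = (-1 + o)/(-3 + H)
O(Z) = -5/33 + Z**2 (O(Z) = Z*Z + (-1 - 4)/(-3 + 36) = Z**2 - 5/33 = -5/33 + Z**2)
-10139 + O(-202) = -10139 + (-5/33 + (-202)**2) = -10139 + (-5/33 + 40804) = -10139 + 1346527/33 = 1011940/33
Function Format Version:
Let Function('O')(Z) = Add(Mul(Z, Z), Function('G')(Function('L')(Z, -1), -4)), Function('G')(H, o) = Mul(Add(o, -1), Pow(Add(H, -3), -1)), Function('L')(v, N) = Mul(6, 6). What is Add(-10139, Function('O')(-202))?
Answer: Rational(1011940, 33) ≈ 30665.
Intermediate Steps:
Function('L')(v, N) = 36
Function('G')(H, o) = Mul(Pow(Add(-3, H), -1), Add(-1, o)) (Function('G')(H, o) = Mul(Add(-1, o), Pow(Add(-3, H), -1)) = Mul(Pow(Add(-3, H), -1), Add(-1, o)))
Function('O')(Z) = Add(Rational(-5, 33), Pow(Z, 2)) (Function('O')(Z) = Add(Mul(Z, Z), Mul(Pow(Add(-3, 36), -1), Add(-1, -4))) = Add(Pow(Z, 2), Mul(Pow(33, -1), -5)) = Add(Pow(Z, 2), Mul(Rational(1, 33), -5)) = Add(Pow(Z, 2), Rational(-5, 33)) = Add(Rational(-5, 33), Pow(Z, 2)))
Add(-10139, Function('O')(-202)) = Add(-10139, Add(Rational(-5, 33), Pow(-202, 2))) = Add(-10139, Add(Rational(-5, 33), 40804)) = Add(-10139, Rational(1346527, 33)) = Rational(1011940, 33)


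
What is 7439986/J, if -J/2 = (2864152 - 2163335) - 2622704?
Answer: 3719993/1921887 ≈ 1.9356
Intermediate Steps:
J = 3843774 (J = -2*((2864152 - 2163335) - 2622704) = -2*(700817 - 2622704) = -2*(-1921887) = 3843774)
7439986/J = 7439986/3843774 = 7439986*(1/3843774) = 3719993/1921887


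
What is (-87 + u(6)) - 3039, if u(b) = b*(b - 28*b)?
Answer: -4098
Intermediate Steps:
u(b) = -27*b**2 (u(b) = b*(-27*b) = -27*b**2)
(-87 + u(6)) - 3039 = (-87 - 27*6**2) - 3039 = (-87 - 27*36) - 3039 = (-87 - 972) - 3039 = -1059 - 3039 = -4098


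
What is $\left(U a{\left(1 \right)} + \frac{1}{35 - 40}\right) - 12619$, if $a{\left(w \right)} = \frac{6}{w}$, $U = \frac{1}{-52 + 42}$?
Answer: $- \frac{63099}{5} \approx -12620.0$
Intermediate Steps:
$U = - \frac{1}{10}$ ($U = \frac{1}{-10} = - \frac{1}{10} \approx -0.1$)
$\left(U a{\left(1 \right)} + \frac{1}{35 - 40}\right) - 12619 = \left(- \frac{6 \cdot 1^{-1}}{10} + \frac{1}{35 - 40}\right) - 12619 = \left(- \frac{6 \cdot 1}{10} + \frac{1}{-5}\right) - 12619 = \left(\left(- \frac{1}{10}\right) 6 - \frac{1}{5}\right) - 12619 = \left(- \frac{3}{5} - \frac{1}{5}\right) - 12619 = - \frac{4}{5} - 12619 = - \frac{63099}{5}$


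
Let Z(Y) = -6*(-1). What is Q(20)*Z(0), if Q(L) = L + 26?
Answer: 276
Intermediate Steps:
Q(L) = 26 + L
Z(Y) = 6
Q(20)*Z(0) = (26 + 20)*6 = 46*6 = 276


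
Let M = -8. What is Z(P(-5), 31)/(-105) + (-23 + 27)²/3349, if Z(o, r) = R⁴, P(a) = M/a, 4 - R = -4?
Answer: -13715824/351645 ≈ -39.005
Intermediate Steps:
R = 8 (R = 4 - 1*(-4) = 4 + 4 = 8)
P(a) = -8/a
Z(o, r) = 4096 (Z(o, r) = 8⁴ = 4096)
Z(P(-5), 31)/(-105) + (-23 + 27)²/3349 = 4096/(-105) + (-23 + 27)²/3349 = 4096*(-1/105) + 4²*(1/3349) = -4096/105 + 16*(1/3349) = -4096/105 + 16/3349 = -13715824/351645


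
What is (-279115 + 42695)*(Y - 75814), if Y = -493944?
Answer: 134702186360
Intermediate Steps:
(-279115 + 42695)*(Y - 75814) = (-279115 + 42695)*(-493944 - 75814) = -236420*(-569758) = 134702186360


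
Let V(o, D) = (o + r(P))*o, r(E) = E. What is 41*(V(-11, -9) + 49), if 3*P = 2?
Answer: 20008/3 ≈ 6669.3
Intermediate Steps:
P = ⅔ (P = (⅓)*2 = ⅔ ≈ 0.66667)
V(o, D) = o*(⅔ + o) (V(o, D) = (o + ⅔)*o = (⅔ + o)*o = o*(⅔ + o))
41*(V(-11, -9) + 49) = 41*((⅓)*(-11)*(2 + 3*(-11)) + 49) = 41*((⅓)*(-11)*(2 - 33) + 49) = 41*((⅓)*(-11)*(-31) + 49) = 41*(341/3 + 49) = 41*(488/3) = 20008/3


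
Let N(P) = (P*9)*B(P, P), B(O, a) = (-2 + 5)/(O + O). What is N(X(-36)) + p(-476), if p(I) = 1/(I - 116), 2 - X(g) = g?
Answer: 7991/592 ≈ 13.498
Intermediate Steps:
X(g) = 2 - g
p(I) = 1/(-116 + I)
B(O, a) = 3/(2*O) (B(O, a) = 3/((2*O)) = 3*(1/(2*O)) = 3/(2*O))
N(P) = 27/2 (N(P) = (P*9)*(3/(2*P)) = (9*P)*(3/(2*P)) = 27/2)
N(X(-36)) + p(-476) = 27/2 + 1/(-116 - 476) = 27/2 + 1/(-592) = 27/2 - 1/592 = 7991/592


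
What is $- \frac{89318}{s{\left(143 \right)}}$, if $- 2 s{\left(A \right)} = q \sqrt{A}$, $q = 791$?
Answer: $\frac{178636 \sqrt{143}}{113113} \approx 18.885$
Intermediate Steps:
$s{\left(A \right)} = - \frac{791 \sqrt{A}}{2}$
$- \frac{89318}{s{\left(143 \right)}} = - \frac{89318}{\left(- \frac{791}{2}\right) \sqrt{143}} = - 89318 \left(- \frac{2 \sqrt{143}}{113113}\right) = \frac{178636 \sqrt{143}}{113113}$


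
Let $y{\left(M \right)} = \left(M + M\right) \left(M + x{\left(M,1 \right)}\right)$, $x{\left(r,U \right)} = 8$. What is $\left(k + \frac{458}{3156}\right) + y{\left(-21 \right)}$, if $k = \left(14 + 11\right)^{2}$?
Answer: $\frac{1848067}{1578} \approx 1171.1$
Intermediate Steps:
$k = 625$ ($k = 25^{2} = 625$)
$y{\left(M \right)} = 2 M \left(8 + M\right)$ ($y{\left(M \right)} = \left(M + M\right) \left(M + 8\right) = 2 M \left(8 + M\right)$)
$\left(k + \frac{458}{3156}\right) + y{\left(-21 \right)} = \left(625 + \frac{458}{3156}\right) + 2 \left(-21\right) \left(8 - 21\right) = \left(625 + 458 \cdot \frac{1}{3156}\right) + 2 \left(-21\right) \left(-13\right) = \left(625 + \frac{229}{1578}\right) + 546 = \frac{986479}{1578} + 546 = \frac{1848067}{1578}$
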